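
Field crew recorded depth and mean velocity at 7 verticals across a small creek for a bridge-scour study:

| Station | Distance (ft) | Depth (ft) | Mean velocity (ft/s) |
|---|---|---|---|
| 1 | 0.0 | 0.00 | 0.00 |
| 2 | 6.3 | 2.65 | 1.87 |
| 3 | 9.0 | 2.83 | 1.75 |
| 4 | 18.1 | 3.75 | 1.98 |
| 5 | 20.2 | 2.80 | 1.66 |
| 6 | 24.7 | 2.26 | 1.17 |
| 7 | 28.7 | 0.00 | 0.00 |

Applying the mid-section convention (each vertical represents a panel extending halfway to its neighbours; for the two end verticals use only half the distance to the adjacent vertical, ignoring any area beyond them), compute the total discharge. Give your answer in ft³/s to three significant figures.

120 ft³/s

w_2 = (9.0 − 0.0)/2 = 4.5 ft; q_2 = 1.87 × 2.65 × 4.5 = 22.30 ft³/s
w_3 = (18.1 − 6.3)/2 = 5.9 ft; q_3 = 1.75 × 2.83 × 5.9 = 29.22 ft³/s
w_4 = (20.2 − 9.0)/2 = 5.6 ft; q_4 = 1.98 × 3.75 × 5.6 = 41.58 ft³/s
w_5 = (24.7 − 18.1)/2 = 3.3 ft; q_5 = 1.66 × 2.80 × 3.3 = 15.34 ft³/s
w_6 = (28.7 − 20.2)/2 = 4.25 ft; q_6 = 1.17 × 2.26 × 4.25 = 11.24 ft³/s
Stations 1, 7 contribute zero (depth or velocity is 0).
Q = Σ qᵢ = 119.7 ft³/s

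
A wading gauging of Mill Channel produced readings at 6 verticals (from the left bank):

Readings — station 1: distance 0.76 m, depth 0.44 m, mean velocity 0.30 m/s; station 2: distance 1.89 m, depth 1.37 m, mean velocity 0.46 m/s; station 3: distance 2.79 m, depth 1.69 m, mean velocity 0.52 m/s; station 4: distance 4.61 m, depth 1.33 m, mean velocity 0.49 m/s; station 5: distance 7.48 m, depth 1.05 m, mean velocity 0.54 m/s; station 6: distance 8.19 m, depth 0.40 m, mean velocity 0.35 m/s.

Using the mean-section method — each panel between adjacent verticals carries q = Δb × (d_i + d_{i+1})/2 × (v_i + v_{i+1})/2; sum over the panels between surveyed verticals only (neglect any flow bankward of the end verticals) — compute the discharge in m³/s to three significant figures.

Panel 1-2: Δb = 1.13 m, d̄ = (0.44+1.37)/2 = 0.905, v̄ = (0.30+0.46)/2 = 0.38 → q = 1.13×0.905×0.38 = 0.3886 m³/s
Panel 2-3: Δb = 0.9 m, d̄ = (1.37+1.69)/2 = 1.53, v̄ = (0.46+0.52)/2 = 0.49 → q = 0.9×1.53×0.49 = 0.6747 m³/s
Panel 3-4: Δb = 1.82 m, d̄ = (1.69+1.33)/2 = 1.51, v̄ = (0.52+0.49)/2 = 0.505 → q = 1.82×1.51×0.505 = 1.388 m³/s
Panel 4-5: Δb = 2.87 m, d̄ = (1.33+1.05)/2 = 1.19, v̄ = (0.49+0.54)/2 = 0.515 → q = 2.87×1.19×0.515 = 1.759 m³/s
Panel 5-6: Δb = 0.71 m, d̄ = (1.05+0.40)/2 = 0.725, v̄ = (0.54+0.35)/2 = 0.445 → q = 0.71×0.725×0.445 = 0.2291 m³/s
Q = Σ q = 4.439 m³/s

4.44 m³/s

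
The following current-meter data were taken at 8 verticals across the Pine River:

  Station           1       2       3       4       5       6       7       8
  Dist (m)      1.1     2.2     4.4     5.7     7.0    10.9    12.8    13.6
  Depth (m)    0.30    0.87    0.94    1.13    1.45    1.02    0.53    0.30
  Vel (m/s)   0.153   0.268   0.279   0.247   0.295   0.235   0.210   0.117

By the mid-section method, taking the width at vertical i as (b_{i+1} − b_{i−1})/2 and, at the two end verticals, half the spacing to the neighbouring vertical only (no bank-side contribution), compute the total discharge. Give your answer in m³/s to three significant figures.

w_1 = (2.2 − 1.1)/2 = 0.55 m; q_1 = 0.153 × 0.30 × 0.55 = 0.02525 m³/s
w_2 = (4.4 − 1.1)/2 = 1.65 m; q_2 = 0.268 × 0.87 × 1.65 = 0.3847 m³/s
w_3 = (5.7 − 2.2)/2 = 1.75 m; q_3 = 0.279 × 0.94 × 1.75 = 0.4590 m³/s
w_4 = (7.0 − 4.4)/2 = 1.3 m; q_4 = 0.247 × 1.13 × 1.3 = 0.3628 m³/s
w_5 = (10.9 − 5.7)/2 = 2.6 m; q_5 = 0.295 × 1.45 × 2.6 = 1.112 m³/s
w_6 = (12.8 − 7.0)/2 = 2.9 m; q_6 = 0.235 × 1.02 × 2.9 = 0.6951 m³/s
w_7 = (13.6 − 10.9)/2 = 1.35 m; q_7 = 0.210 × 0.53 × 1.35 = 0.1503 m³/s
w_8 = (13.6 − 12.8)/2 = 0.4 m; q_8 = 0.117 × 0.30 × 0.4 = 0.01404 m³/s
Q = Σ qᵢ = 3.203 m³/s

3.20 m³/s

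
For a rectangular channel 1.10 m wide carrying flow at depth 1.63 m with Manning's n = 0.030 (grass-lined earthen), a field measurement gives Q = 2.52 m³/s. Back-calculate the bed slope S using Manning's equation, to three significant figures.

0.00581

A = b·y = 1.10 × 1.63 = 1.793 m²
P = b + 2y = 1.10 + 2×1.63 = 4.360 m
R = A/P = 1.793/4.360 = 0.4112 m
S = (Q·n / (1·A·R^(2/3)))² = (2.52×0.030 / (1×1.793×0.5530))² = 0.005813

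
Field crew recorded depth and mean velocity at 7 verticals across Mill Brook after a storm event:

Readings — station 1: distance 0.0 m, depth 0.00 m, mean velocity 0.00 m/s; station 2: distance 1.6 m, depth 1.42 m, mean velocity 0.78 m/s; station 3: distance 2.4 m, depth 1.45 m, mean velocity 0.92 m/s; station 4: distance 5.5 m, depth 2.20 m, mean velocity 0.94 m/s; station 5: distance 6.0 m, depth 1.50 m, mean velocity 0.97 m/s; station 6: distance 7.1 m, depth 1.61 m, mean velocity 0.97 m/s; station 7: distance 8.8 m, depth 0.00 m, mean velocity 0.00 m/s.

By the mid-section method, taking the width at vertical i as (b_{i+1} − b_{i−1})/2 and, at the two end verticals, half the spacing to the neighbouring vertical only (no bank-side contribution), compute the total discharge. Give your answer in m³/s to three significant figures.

11.0 m³/s

w_2 = (2.4 − 0.0)/2 = 1.2 m; q_2 = 0.78 × 1.42 × 1.2 = 1.329 m³/s
w_3 = (5.5 − 1.6)/2 = 1.95 m; q_3 = 0.92 × 1.45 × 1.95 = 2.601 m³/s
w_4 = (6.0 − 2.4)/2 = 1.8 m; q_4 = 0.94 × 2.20 × 1.8 = 3.722 m³/s
w_5 = (7.1 − 5.5)/2 = 0.8 m; q_5 = 0.97 × 1.50 × 0.8 = 1.164 m³/s
w_6 = (8.8 − 6.0)/2 = 1.4 m; q_6 = 0.97 × 1.61 × 1.4 = 2.186 m³/s
Stations 1, 7 contribute zero (depth or velocity is 0).
Q = Σ qᵢ = 11.00 m³/s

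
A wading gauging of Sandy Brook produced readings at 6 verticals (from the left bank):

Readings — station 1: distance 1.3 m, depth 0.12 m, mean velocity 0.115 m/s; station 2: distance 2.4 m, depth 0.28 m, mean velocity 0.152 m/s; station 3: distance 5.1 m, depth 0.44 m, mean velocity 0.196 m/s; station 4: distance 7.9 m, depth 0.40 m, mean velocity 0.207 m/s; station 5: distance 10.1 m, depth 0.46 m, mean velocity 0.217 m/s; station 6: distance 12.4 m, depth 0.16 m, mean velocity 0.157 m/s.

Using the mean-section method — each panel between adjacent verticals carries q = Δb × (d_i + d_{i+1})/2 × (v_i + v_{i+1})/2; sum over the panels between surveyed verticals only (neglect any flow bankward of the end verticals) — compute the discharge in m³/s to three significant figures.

Panel 1-2: Δb = 1.1 m, d̄ = (0.12+0.28)/2 = 0.2, v̄ = (0.115+0.152)/2 = 0.1335 → q = 1.1×0.2×0.1335 = 0.02937 m³/s
Panel 2-3: Δb = 2.7 m, d̄ = (0.28+0.44)/2 = 0.36, v̄ = (0.152+0.196)/2 = 0.174 → q = 2.7×0.36×0.174 = 0.1691 m³/s
Panel 3-4: Δb = 2.8 m, d̄ = (0.44+0.40)/2 = 0.42, v̄ = (0.196+0.207)/2 = 0.2015 → q = 2.8×0.42×0.2015 = 0.2370 m³/s
Panel 4-5: Δb = 2.2 m, d̄ = (0.40+0.46)/2 = 0.43, v̄ = (0.207+0.217)/2 = 0.212 → q = 2.2×0.43×0.212 = 0.2006 m³/s
Panel 5-6: Δb = 2.3 m, d̄ = (0.46+0.16)/2 = 0.31, v̄ = (0.217+0.157)/2 = 0.187 → q = 2.3×0.31×0.187 = 0.1333 m³/s
Q = Σ q = 0.7693 m³/s

0.769 m³/s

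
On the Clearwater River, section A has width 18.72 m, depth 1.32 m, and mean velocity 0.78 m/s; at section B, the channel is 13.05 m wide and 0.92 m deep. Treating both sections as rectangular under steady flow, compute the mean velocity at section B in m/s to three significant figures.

Q = A₁V₁ = (18.72×1.32) × 0.78 = 19.27 m³/s
A₂ = 13.05 × 0.92 = 12.01 m²
V₂ = Q/A₂ = 19.27/12.01 = 1.605 m/s

1.61 m/s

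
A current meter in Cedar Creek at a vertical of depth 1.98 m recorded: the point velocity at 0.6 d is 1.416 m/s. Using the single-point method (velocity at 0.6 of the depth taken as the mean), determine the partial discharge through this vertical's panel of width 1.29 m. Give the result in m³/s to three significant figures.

v̄ = v₀.₆ = 1.416 m/s
q = v̄ × d × w = 1.416 × 1.98 × 1.29 = 3.617 m³/s

3.62 m³/s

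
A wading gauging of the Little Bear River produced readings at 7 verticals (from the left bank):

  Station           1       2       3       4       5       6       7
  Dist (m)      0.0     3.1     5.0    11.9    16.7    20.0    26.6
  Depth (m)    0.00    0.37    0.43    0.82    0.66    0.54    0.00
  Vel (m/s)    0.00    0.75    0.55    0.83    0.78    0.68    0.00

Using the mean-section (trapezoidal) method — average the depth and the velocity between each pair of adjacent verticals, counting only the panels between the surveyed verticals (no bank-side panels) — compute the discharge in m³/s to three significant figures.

Panel 1-2: Δb = 3.1 m, d̄ = (0.00+0.37)/2 = 0.185, v̄ = (0.00+0.75)/2 = 0.375 → q = 3.1×0.185×0.375 = 0.2151 m³/s
Panel 2-3: Δb = 1.9 m, d̄ = (0.37+0.43)/2 = 0.4, v̄ = (0.75+0.55)/2 = 0.65 → q = 1.9×0.4×0.65 = 0.4940 m³/s
Panel 3-4: Δb = 6.9 m, d̄ = (0.43+0.82)/2 = 0.625, v̄ = (0.55+0.83)/2 = 0.69 → q = 6.9×0.625×0.69 = 2.976 m³/s
Panel 4-5: Δb = 4.8 m, d̄ = (0.82+0.66)/2 = 0.74, v̄ = (0.83+0.78)/2 = 0.805 → q = 4.8×0.74×0.805 = 2.859 m³/s
Panel 5-6: Δb = 3.3 m, d̄ = (0.66+0.54)/2 = 0.6, v̄ = (0.78+0.68)/2 = 0.73 → q = 3.3×0.6×0.73 = 1.445 m³/s
Panel 6-7: Δb = 6.6 m, d̄ = (0.54+0.00)/2 = 0.27, v̄ = (0.68+0.00)/2 = 0.34 → q = 6.6×0.27×0.34 = 0.6059 m³/s
Q = Σ q = 8.595 m³/s

8.60 m³/s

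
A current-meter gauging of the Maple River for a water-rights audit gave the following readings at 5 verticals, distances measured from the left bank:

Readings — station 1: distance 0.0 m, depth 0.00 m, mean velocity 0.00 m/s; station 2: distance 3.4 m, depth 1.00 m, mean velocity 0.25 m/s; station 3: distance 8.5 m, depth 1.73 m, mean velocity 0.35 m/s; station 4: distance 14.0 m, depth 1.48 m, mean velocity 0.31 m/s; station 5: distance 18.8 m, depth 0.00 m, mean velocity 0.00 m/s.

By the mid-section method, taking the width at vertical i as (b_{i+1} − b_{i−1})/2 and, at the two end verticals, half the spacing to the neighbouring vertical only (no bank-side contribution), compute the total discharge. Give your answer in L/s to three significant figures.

6630 L/s

w_2 = (8.5 − 0.0)/2 = 4.25 m; q_2 = 0.25 × 1.00 × 4.25 = 1.063 m³/s
w_3 = (14.0 − 3.4)/2 = 5.3 m; q_3 = 0.35 × 1.73 × 5.3 = 3.209 m³/s
w_4 = (18.8 − 8.5)/2 = 5.15 m; q_4 = 0.31 × 1.48 × 5.15 = 2.363 m³/s
Stations 1, 5 contribute zero (depth or velocity is 0).
Q = Σ qᵢ = 6.634 m³/s
= 6.634 × 1000 = 6634 L/s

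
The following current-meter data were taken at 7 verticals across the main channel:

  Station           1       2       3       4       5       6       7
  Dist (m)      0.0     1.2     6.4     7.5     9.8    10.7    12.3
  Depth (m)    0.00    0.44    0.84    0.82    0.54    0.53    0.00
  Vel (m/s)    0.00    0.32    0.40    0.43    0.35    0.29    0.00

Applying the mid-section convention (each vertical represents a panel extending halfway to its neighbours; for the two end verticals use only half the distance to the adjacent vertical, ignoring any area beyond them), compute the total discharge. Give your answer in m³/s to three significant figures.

2.60 m³/s

w_2 = (6.4 − 0.0)/2 = 3.2 m; q_2 = 0.32 × 0.44 × 3.2 = 0.4506 m³/s
w_3 = (7.5 − 1.2)/2 = 3.15 m; q_3 = 0.40 × 0.84 × 3.15 = 1.058 m³/s
w_4 = (9.8 − 6.4)/2 = 1.7 m; q_4 = 0.43 × 0.82 × 1.7 = 0.5994 m³/s
w_5 = (10.7 − 7.5)/2 = 1.6 m; q_5 = 0.35 × 0.54 × 1.6 = 0.3024 m³/s
w_6 = (12.3 − 9.8)/2 = 1.25 m; q_6 = 0.29 × 0.53 × 1.25 = 0.1921 m³/s
Stations 1, 7 contribute zero (depth or velocity is 0).
Q = Σ qᵢ = 2.603 m³/s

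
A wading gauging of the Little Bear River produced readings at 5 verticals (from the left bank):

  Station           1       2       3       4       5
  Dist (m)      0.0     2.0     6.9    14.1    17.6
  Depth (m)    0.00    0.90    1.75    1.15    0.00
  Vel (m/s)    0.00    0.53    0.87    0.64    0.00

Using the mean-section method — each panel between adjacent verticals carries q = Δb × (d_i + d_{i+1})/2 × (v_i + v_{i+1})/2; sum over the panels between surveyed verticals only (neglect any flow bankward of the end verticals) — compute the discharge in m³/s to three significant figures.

Panel 1-2: Δb = 2 m, d̄ = (0.00+0.90)/2 = 0.45, v̄ = (0.00+0.53)/2 = 0.265 → q = 2×0.45×0.265 = 0.2385 m³/s
Panel 2-3: Δb = 4.9 m, d̄ = (0.90+1.75)/2 = 1.325, v̄ = (0.53+0.87)/2 = 0.7 → q = 4.9×1.325×0.7 = 4.545 m³/s
Panel 3-4: Δb = 7.2 m, d̄ = (1.75+1.15)/2 = 1.45, v̄ = (0.87+0.64)/2 = 0.755 → q = 7.2×1.45×0.755 = 7.882 m³/s
Panel 4-5: Δb = 3.5 m, d̄ = (1.15+0.00)/2 = 0.575, v̄ = (0.64+0.00)/2 = 0.32 → q = 3.5×0.575×0.32 = 0.6440 m³/s
Q = Σ q = 13.31 m³/s

13.3 m³/s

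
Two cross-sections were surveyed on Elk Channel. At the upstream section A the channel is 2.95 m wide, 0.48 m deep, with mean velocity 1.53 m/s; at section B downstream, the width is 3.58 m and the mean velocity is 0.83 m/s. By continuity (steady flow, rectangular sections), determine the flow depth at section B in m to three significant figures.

Q = A₁V₁ = (2.95×0.48) × 1.53 = 2.166 m³/s
d₂ = Q/(b₂ V₂) = 2.166/(3.58×0.83) = 0.7291 m

0.729 m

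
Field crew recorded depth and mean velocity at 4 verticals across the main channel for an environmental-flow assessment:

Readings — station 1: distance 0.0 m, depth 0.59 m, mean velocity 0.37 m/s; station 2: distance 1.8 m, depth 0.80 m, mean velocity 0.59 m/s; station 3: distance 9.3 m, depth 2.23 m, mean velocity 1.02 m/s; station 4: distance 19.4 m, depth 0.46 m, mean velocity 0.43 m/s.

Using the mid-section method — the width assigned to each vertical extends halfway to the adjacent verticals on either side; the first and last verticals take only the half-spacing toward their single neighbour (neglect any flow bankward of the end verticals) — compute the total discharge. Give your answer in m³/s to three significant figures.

w_1 = (1.8 − 0.0)/2 = 0.9 m; q_1 = 0.37 × 0.59 × 0.9 = 0.1965 m³/s
w_2 = (9.3 − 0.0)/2 = 4.65 m; q_2 = 0.59 × 0.80 × 4.65 = 2.195 m³/s
w_3 = (19.4 − 1.8)/2 = 8.8 m; q_3 = 1.02 × 2.23 × 8.8 = 20.02 m³/s
w_4 = (19.4 − 9.3)/2 = 5.05 m; q_4 = 0.43 × 0.46 × 5.05 = 0.9989 m³/s
Q = Σ qᵢ = 23.41 m³/s

23.4 m³/s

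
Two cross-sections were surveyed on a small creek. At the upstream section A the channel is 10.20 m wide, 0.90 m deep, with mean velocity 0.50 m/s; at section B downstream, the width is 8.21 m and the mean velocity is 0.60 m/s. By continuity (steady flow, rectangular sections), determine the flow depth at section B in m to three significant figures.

Q = A₁V₁ = (10.20×0.90) × 0.50 = 4.590 m³/s
d₂ = Q/(b₂ V₂) = 4.590/(8.21×0.60) = 0.9318 m

0.932 m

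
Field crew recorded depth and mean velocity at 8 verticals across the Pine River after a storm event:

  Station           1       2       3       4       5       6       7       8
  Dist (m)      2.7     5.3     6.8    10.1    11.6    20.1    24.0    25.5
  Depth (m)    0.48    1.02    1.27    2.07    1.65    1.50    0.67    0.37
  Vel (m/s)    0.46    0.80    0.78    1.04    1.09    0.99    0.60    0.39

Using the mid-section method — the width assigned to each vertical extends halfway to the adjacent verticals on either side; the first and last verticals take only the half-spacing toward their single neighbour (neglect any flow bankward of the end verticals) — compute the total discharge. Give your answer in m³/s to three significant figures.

28.9 m³/s

w_1 = (5.3 − 2.7)/2 = 1.3 m; q_1 = 0.46 × 0.48 × 1.3 = 0.2870 m³/s
w_2 = (6.8 − 2.7)/2 = 2.05 m; q_2 = 0.80 × 1.02 × 2.05 = 1.673 m³/s
w_3 = (10.1 − 5.3)/2 = 2.4 m; q_3 = 0.78 × 1.27 × 2.4 = 2.377 m³/s
w_4 = (11.6 − 6.8)/2 = 2.4 m; q_4 = 1.04 × 2.07 × 2.4 = 5.167 m³/s
w_5 = (20.1 − 10.1)/2 = 5 m; q_5 = 1.09 × 1.65 × 5 = 8.993 m³/s
w_6 = (24.0 − 11.6)/2 = 6.2 m; q_6 = 0.99 × 1.50 × 6.2 = 9.207 m³/s
w_7 = (25.5 − 20.1)/2 = 2.7 m; q_7 = 0.60 × 0.67 × 2.7 = 1.085 m³/s
w_8 = (25.5 − 24.0)/2 = 0.75 m; q_8 = 0.39 × 0.37 × 0.75 = 0.1082 m³/s
Q = Σ qᵢ = 28.90 m³/s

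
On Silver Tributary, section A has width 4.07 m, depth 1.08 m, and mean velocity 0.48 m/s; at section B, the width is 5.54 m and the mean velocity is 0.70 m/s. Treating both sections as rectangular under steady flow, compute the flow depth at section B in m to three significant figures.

0.544 m

Q = A₁V₁ = (4.07×1.08) × 0.48 = 2.110 m³/s
d₂ = Q/(b₂ V₂) = 2.110/(5.54×0.70) = 0.5441 m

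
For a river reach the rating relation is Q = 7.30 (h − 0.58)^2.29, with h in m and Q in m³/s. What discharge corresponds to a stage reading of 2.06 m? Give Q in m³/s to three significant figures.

17.9 m³/s

Q = 7.30 × (2.06 − 0.58)^2.29 = 7.30 × 1.48^2.29 = 17.92 m³/s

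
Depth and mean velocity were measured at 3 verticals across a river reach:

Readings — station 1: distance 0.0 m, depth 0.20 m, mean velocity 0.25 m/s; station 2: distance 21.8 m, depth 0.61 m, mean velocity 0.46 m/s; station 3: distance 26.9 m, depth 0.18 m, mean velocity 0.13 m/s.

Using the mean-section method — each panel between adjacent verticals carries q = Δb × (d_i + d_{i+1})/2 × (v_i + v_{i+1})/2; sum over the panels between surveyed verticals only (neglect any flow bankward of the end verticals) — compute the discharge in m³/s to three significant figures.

Panel 1-2: Δb = 21.8 m, d̄ = (0.20+0.61)/2 = 0.405, v̄ = (0.25+0.46)/2 = 0.355 → q = 21.8×0.405×0.355 = 3.134 m³/s
Panel 2-3: Δb = 5.1 m, d̄ = (0.61+0.18)/2 = 0.395, v̄ = (0.46+0.13)/2 = 0.295 → q = 5.1×0.395×0.295 = 0.5943 m³/s
Q = Σ q = 3.729 m³/s

3.73 m³/s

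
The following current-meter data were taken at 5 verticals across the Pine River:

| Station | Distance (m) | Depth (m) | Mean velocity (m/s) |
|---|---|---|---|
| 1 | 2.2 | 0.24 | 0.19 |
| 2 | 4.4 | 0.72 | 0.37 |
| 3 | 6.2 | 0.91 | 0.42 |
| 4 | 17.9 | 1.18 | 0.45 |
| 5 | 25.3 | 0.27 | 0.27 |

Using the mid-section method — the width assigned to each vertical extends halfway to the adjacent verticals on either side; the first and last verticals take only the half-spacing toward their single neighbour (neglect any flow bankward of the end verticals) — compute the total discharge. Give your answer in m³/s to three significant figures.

w_1 = (4.4 − 2.2)/2 = 1.1 m; q_1 = 0.19 × 0.24 × 1.1 = 0.05016 m³/s
w_2 = (6.2 − 2.2)/2 = 2 m; q_2 = 0.37 × 0.72 × 2 = 0.5328 m³/s
w_3 = (17.9 − 4.4)/2 = 6.75 m; q_3 = 0.42 × 0.91 × 6.75 = 2.580 m³/s
w_4 = (25.3 − 6.2)/2 = 9.55 m; q_4 = 0.45 × 1.18 × 9.55 = 5.071 m³/s
w_5 = (25.3 − 17.9)/2 = 3.7 m; q_5 = 0.27 × 0.27 × 3.7 = 0.2697 m³/s
Q = Σ qᵢ = 8.504 m³/s

8.50 m³/s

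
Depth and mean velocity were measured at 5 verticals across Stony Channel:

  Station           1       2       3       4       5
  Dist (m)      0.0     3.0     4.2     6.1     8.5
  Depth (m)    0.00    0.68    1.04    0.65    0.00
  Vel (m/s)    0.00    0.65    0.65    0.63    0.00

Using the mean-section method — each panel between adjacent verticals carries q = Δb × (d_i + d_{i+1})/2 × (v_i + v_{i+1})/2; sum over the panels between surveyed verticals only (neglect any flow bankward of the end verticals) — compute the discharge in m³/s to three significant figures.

2.28 m³/s

Panel 1-2: Δb = 3 m, d̄ = (0.00+0.68)/2 = 0.34, v̄ = (0.00+0.65)/2 = 0.325 → q = 3×0.34×0.325 = 0.3315 m³/s
Panel 2-3: Δb = 1.2 m, d̄ = (0.68+1.04)/2 = 0.86, v̄ = (0.65+0.65)/2 = 0.65 → q = 1.2×0.86×0.65 = 0.6708 m³/s
Panel 3-4: Δb = 1.9 m, d̄ = (1.04+0.65)/2 = 0.845, v̄ = (0.65+0.63)/2 = 0.64 → q = 1.9×0.845×0.64 = 1.028 m³/s
Panel 4-5: Δb = 2.4 m, d̄ = (0.65+0.00)/2 = 0.325, v̄ = (0.63+0.00)/2 = 0.315 → q = 2.4×0.325×0.315 = 0.2457 m³/s
Q = Σ q = 2.276 m³/s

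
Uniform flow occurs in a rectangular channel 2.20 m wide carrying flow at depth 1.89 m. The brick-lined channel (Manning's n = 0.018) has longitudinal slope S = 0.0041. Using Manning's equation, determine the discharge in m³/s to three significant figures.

A = b·y = 2.20 × 1.89 = 4.158 m²
P = b + 2y = 2.20 + 2×1.89 = 5.980 m
R = A/P = 4.158/5.980 = 0.6953 m
Q = (1/n)·A·R^(2/3)·S^(1/2) = (1/0.018) × 4.158 × 0.6953^(2/3) × 0.0041^(1/2) = 11.61 m³/s

11.6 m³/s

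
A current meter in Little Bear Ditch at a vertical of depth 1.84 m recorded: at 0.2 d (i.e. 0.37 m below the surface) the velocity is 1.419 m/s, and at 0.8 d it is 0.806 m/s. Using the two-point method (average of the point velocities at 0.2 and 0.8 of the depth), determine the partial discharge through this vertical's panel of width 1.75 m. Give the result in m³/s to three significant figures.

3.58 m³/s

v̄ = (1.419 + 0.806) / 2 = 1.113 m/s
q = v̄ × d × w = 1.113 × 1.84 × 1.75 = 3.582 m³/s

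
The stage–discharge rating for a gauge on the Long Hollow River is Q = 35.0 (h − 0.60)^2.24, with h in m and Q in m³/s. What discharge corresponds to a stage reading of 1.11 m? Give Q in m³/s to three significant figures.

Q = 35.0 × (1.11 − 0.60)^2.24 = 35.0 × 0.51^2.24 = 7.745 m³/s

7.75 m³/s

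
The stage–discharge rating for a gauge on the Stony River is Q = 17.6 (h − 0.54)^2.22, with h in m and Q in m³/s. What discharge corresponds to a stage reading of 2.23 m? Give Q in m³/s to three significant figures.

Q = 17.6 × (2.23 − 0.54)^2.22 = 17.6 × 1.69^2.22 = 56.42 m³/s

56.4 m³/s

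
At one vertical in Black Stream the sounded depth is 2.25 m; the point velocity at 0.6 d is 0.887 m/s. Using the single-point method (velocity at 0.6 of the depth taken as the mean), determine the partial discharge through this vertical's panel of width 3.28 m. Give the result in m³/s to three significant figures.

6.55 m³/s

v̄ = v₀.₆ = 0.887 m/s
q = v̄ × d × w = 0.8870 × 2.25 × 3.28 = 6.546 m³/s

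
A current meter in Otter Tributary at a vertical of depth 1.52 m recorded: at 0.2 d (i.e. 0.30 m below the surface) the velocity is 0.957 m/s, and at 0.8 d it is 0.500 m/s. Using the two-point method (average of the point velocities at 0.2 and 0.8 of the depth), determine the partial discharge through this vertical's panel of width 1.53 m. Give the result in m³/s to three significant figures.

v̄ = (0.957 + 0.500) / 2 = 0.7285 m/s
q = v̄ × d × w = 0.7285 × 1.52 × 1.53 = 1.694 m³/s

1.69 m³/s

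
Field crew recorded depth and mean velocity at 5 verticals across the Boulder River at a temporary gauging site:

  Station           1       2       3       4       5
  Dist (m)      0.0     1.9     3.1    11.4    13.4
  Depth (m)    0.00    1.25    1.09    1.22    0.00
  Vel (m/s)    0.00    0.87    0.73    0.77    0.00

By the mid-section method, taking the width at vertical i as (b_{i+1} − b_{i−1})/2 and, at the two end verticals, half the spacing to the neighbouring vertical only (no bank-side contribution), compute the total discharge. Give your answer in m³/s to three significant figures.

w_2 = (3.1 − 0.0)/2 = 1.55 m; q_2 = 0.87 × 1.25 × 1.55 = 1.686 m³/s
w_3 = (11.4 − 1.9)/2 = 4.75 m; q_3 = 0.73 × 1.09 × 4.75 = 3.780 m³/s
w_4 = (13.4 − 3.1)/2 = 5.15 m; q_4 = 0.77 × 1.22 × 5.15 = 4.838 m³/s
Stations 1, 5 contribute zero (depth or velocity is 0).
Q = Σ qᵢ = 10.30 m³/s

10.3 m³/s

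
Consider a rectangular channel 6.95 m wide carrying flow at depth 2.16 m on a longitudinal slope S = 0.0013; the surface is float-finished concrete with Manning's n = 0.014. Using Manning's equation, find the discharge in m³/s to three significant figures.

46.8 m³/s

A = b·y = 6.95 × 2.16 = 15.01 m²
P = b + 2y = 6.95 + 2×2.16 = 11.27 m
R = A/P = 15.01/11.27 = 1.332 m
Q = (1/n)·A·R^(2/3)·S^(1/2) = (1/0.014) × 15.01 × 1.332^(2/3) × 0.0013^(1/2) = 46.80 m³/s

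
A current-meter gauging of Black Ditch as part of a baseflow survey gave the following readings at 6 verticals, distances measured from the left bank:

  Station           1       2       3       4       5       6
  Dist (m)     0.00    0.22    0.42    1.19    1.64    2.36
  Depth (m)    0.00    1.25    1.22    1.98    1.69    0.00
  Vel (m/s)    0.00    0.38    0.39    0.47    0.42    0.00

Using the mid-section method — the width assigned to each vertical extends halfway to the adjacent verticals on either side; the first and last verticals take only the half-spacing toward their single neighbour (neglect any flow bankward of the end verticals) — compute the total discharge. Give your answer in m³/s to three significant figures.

1.31 m³/s

w_2 = (0.42 − 0.00)/2 = 0.21 m; q_2 = 0.38 × 1.25 × 0.21 = 0.09975 m³/s
w_3 = (1.19 − 0.22)/2 = 0.485 m; q_3 = 0.39 × 1.22 × 0.485 = 0.2308 m³/s
w_4 = (1.64 − 0.42)/2 = 0.61 m; q_4 = 0.47 × 1.98 × 0.61 = 0.5677 m³/s
w_5 = (2.36 − 1.19)/2 = 0.585 m; q_5 = 0.42 × 1.69 × 0.585 = 0.4152 m³/s
Stations 1, 6 contribute zero (depth or velocity is 0).
Q = Σ qᵢ = 1.313 m³/s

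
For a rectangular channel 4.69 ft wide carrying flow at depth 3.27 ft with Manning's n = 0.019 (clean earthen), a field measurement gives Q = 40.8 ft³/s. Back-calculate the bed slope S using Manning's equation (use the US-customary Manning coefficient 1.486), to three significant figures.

0.000764

A = b·y = 4.69 × 3.27 = 15.34 ft²
P = b + 2y = 4.69 + 2×3.27 = 11.23 ft
R = A/P = 15.34/11.23 = 1.366 ft
S = (Q·n / (1.486·A·R^(2/3)))² = (40.8×0.019 / (1.486×15.34×1.231))² = 0.0007636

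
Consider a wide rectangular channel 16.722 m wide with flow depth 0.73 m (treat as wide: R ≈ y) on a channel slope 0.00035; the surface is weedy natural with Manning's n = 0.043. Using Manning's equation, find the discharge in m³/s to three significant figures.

4.31 m³/s

A = b·y = 16.722 × 0.73 = 12.21 m²
Wide channel: R ≈ y = 0.73 m
Q = (1/n)·A·R^(2/3)·S^(1/2) = (1/0.043) × 12.21 × 0.7300^(2/3) × 0.00035^(1/2) = 4.306 m³/s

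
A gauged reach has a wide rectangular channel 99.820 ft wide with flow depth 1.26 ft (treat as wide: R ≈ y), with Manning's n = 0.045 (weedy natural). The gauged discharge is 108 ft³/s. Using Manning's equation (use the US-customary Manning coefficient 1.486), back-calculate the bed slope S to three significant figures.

A = b·y = 99.820 × 1.26 = 125.8 ft²
Wide channel: R ≈ y = 1.26 ft
S = (Q·n / (1.486·A·R^(2/3)))² = (108×0.045 / (1.486×125.8×1.167))² = 0.0004969

0.000497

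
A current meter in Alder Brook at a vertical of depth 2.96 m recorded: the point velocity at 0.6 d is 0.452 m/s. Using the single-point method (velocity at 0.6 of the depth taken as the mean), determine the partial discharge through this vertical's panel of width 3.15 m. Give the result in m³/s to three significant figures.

4.21 m³/s

v̄ = v₀.₆ = 0.452 m/s
q = v̄ × d × w = 0.4520 × 2.96 × 3.15 = 4.214 m³/s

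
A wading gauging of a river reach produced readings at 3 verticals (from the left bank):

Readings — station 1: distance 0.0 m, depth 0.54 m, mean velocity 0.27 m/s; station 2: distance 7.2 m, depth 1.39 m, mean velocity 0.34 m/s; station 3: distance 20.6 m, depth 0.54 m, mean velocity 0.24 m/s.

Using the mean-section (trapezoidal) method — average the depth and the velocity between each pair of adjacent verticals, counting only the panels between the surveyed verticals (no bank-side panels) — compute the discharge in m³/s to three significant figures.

Panel 1-2: Δb = 7.2 m, d̄ = (0.54+1.39)/2 = 0.965, v̄ = (0.27+0.34)/2 = 0.305 → q = 7.2×0.965×0.305 = 2.119 m³/s
Panel 2-3: Δb = 13.4 m, d̄ = (1.39+0.54)/2 = 0.965, v̄ = (0.34+0.24)/2 = 0.29 → q = 13.4×0.965×0.29 = 3.750 m³/s
Q = Σ q = 5.869 m³/s

5.87 m³/s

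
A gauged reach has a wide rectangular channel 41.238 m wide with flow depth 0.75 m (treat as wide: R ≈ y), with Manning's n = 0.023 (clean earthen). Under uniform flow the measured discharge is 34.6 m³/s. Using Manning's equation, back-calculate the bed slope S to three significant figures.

A = b·y = 41.238 × 0.75 = 30.93 m²
Wide channel: R ≈ y = 0.75 m
S = (Q·n / (1·A·R^(2/3)))² = (34.6×0.023 / (1×30.93×0.8255))² = 0.0009716

0.000972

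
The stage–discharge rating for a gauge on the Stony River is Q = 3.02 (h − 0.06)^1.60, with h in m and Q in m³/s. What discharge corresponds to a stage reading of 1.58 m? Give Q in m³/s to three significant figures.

Q = 3.02 × (1.58 − 0.06)^1.60 = 3.02 × 1.52^1.60 = 5.901 m³/s

5.90 m³/s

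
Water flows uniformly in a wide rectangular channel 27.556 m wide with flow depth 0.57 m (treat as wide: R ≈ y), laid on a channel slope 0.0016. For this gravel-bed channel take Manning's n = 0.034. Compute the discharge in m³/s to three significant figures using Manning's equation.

12.7 m³/s

A = b·y = 27.556 × 0.57 = 15.71 m²
Wide channel: R ≈ y = 0.57 m
Q = (1/n)·A·R^(2/3)·S^(1/2) = (1/0.034) × 15.71 × 0.5700^(2/3) × 0.0016^(1/2) = 12.70 m³/s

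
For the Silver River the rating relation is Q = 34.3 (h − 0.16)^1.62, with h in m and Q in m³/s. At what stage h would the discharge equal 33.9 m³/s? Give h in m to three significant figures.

h − h₀ = (Q/C)^(1/b) = (33.9/34.3)^(1/1.62) = 0.9928 m
h = 0.16 + 0.9928 = 1.153 m

1.15 m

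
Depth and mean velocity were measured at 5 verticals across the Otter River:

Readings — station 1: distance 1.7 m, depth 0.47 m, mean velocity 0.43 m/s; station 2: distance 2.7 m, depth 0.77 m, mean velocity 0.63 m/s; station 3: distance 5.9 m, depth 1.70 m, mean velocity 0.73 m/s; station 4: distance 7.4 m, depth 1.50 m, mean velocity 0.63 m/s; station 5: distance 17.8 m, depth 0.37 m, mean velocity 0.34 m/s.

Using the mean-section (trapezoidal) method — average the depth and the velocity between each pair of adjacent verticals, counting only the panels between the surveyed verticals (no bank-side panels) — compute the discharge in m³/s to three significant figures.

9.36 m³/s

Panel 1-2: Δb = 1 m, d̄ = (0.47+0.77)/2 = 0.62, v̄ = (0.43+0.63)/2 = 0.53 → q = 1×0.62×0.53 = 0.3286 m³/s
Panel 2-3: Δb = 3.2 m, d̄ = (0.77+1.70)/2 = 1.235, v̄ = (0.63+0.73)/2 = 0.68 → q = 3.2×1.235×0.68 = 2.687 m³/s
Panel 3-4: Δb = 1.5 m, d̄ = (1.70+1.50)/2 = 1.6, v̄ = (0.73+0.63)/2 = 0.68 → q = 1.5×1.6×0.68 = 1.632 m³/s
Panel 4-5: Δb = 10.4 m, d̄ = (1.50+0.37)/2 = 0.935, v̄ = (0.63+0.34)/2 = 0.485 → q = 10.4×0.935×0.485 = 4.716 m³/s
Q = Σ q = 9.364 m³/s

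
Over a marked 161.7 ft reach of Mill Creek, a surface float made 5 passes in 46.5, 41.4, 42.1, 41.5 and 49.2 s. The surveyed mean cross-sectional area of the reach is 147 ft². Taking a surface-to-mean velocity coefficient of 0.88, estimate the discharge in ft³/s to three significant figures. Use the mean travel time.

474 ft³/s

t̄ = (46.5 + 41.4 + 42.1 + 41.5 + 49.2) / 5 = 44.14 s
v_surface = L / t̄ = 161.7 / 44.14 = 3.663 ft/s
v_mean = 0.88 × 3.663 = 3.224 ft/s
Q = A × v_mean = 147 × 3.224 = 473.9 ft³/s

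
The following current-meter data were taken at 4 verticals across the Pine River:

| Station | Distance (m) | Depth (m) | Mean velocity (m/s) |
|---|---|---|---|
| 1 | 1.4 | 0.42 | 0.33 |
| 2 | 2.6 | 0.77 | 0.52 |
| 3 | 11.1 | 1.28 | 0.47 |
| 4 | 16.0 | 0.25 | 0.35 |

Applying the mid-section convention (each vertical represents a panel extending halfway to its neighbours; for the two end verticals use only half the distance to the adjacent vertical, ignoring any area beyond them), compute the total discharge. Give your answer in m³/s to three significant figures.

6.27 m³/s

w_1 = (2.6 − 1.4)/2 = 0.6 m; q_1 = 0.33 × 0.42 × 0.6 = 0.08316 m³/s
w_2 = (11.1 − 1.4)/2 = 4.85 m; q_2 = 0.52 × 0.77 × 4.85 = 1.942 m³/s
w_3 = (16.0 − 2.6)/2 = 6.7 m; q_3 = 0.47 × 1.28 × 6.7 = 4.031 m³/s
w_4 = (16.0 − 11.1)/2 = 2.45 m; q_4 = 0.35 × 0.25 × 2.45 = 0.2144 m³/s
Q = Σ qᵢ = 6.270 m³/s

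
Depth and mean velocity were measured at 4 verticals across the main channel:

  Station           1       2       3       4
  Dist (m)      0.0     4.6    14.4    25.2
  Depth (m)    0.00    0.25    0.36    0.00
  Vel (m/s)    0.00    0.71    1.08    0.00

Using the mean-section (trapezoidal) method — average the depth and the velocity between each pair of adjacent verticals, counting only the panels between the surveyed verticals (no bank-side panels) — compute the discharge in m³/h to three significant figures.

14100 m³/h

Panel 1-2: Δb = 4.6 m, d̄ = (0.00+0.25)/2 = 0.125, v̄ = (0.00+0.71)/2 = 0.355 → q = 4.6×0.125×0.355 = 0.2041 m³/s
Panel 2-3: Δb = 9.8 m, d̄ = (0.25+0.36)/2 = 0.305, v̄ = (0.71+1.08)/2 = 0.895 → q = 9.8×0.305×0.895 = 2.675 m³/s
Panel 3-4: Δb = 10.8 m, d̄ = (0.36+0.00)/2 = 0.18, v̄ = (1.08+0.00)/2 = 0.54 → q = 10.8×0.18×0.54 = 1.050 m³/s
Q = Σ q = 3.929 m³/s
= 3.929 × 3600 = 14140 m³/h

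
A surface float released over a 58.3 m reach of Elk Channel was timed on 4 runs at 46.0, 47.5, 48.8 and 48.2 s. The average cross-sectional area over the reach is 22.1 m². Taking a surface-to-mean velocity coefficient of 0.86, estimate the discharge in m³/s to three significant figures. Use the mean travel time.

t̄ = (46.0 + 47.5 + 48.8 + 48.2) / 4 = 47.625 s
v_surface = L / t̄ = 58.3 / 47.625 = 1.224 m/s
v_mean = 0.86 × 1.224 = 1.053 m/s
Q = A × v_mean = 22.1 × 1.053 = 23.27 m³/s

23.3 m³/s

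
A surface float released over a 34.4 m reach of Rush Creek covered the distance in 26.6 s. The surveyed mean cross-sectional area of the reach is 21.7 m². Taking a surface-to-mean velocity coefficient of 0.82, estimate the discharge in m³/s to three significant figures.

v_surface = L / t̄ = 34.4 / 26.6 = 1.293 m/s
v_mean = 0.82 × 1.293 = 1.060 m/s
Q = A × v_mean = 21.7 × 1.060 = 23.01 m³/s

23.0 m³/s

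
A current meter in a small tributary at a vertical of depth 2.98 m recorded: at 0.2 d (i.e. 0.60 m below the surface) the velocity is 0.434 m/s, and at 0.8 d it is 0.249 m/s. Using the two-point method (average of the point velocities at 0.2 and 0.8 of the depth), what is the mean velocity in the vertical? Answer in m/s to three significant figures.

v̄ = (0.434 + 0.249) / 2 = 0.3415 m/s

0.342 m/s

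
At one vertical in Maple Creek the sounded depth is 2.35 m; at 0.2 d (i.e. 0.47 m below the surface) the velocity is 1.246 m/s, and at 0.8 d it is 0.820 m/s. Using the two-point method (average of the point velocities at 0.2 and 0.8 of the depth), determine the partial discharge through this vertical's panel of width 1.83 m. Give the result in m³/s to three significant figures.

v̄ = (1.246 + 0.820) / 2 = 1.033 m/s
q = v̄ × d × w = 1.033 × 2.35 × 1.83 = 4.442 m³/s

4.44 m³/s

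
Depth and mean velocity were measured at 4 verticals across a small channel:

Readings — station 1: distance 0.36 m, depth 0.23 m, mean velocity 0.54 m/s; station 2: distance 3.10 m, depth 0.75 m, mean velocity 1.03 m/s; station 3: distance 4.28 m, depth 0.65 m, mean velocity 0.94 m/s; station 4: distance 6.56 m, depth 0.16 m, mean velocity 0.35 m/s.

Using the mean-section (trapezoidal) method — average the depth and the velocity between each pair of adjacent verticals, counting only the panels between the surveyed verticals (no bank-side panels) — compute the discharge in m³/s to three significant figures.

2.46 m³/s

Panel 1-2: Δb = 2.74 m, d̄ = (0.23+0.75)/2 = 0.49, v̄ = (0.54+1.03)/2 = 0.785 → q = 2.74×0.49×0.785 = 1.054 m³/s
Panel 2-3: Δb = 1.18 m, d̄ = (0.75+0.65)/2 = 0.7, v̄ = (1.03+0.94)/2 = 0.985 → q = 1.18×0.7×0.985 = 0.8136 m³/s
Panel 3-4: Δb = 2.28 m, d̄ = (0.65+0.16)/2 = 0.405, v̄ = (0.94+0.35)/2 = 0.645 → q = 2.28×0.405×0.645 = 0.5956 m³/s
Q = Σ q = 2.463 m³/s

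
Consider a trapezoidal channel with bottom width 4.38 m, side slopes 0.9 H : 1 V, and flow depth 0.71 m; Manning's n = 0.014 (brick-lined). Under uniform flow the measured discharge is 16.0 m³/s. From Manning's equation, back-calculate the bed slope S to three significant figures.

0.00843

A = (b + z·y)·y = (4.38 + 0.9×0.71)×0.71 = 3.563 m²
P = b + 2y√(1+z²) = 4.38 + 2×0.71×√(1+0.9²) = 6.290 m
R = A/P = 3.563/6.290 = 0.5665 m
S = (Q·n / (1·A·R^(2/3)))² = (16.0×0.014 / (1×3.563×0.6846))² = 0.008430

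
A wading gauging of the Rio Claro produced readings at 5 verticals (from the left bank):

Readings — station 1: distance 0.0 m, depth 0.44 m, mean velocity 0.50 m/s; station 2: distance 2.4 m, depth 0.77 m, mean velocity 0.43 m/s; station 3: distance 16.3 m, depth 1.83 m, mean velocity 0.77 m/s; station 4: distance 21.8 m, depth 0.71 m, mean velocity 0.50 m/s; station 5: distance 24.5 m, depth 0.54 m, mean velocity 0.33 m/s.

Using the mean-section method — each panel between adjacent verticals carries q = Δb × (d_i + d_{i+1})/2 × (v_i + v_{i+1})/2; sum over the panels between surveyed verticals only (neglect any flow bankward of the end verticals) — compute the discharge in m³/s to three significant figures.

16.7 m³/s

Panel 1-2: Δb = 2.4 m, d̄ = (0.44+0.77)/2 = 0.605, v̄ = (0.50+0.43)/2 = 0.465 → q = 2.4×0.605×0.465 = 0.6752 m³/s
Panel 2-3: Δb = 13.9 m, d̄ = (0.77+1.83)/2 = 1.3, v̄ = (0.43+0.77)/2 = 0.6 → q = 13.9×1.3×0.6 = 10.84 m³/s
Panel 3-4: Δb = 5.5 m, d̄ = (1.83+0.71)/2 = 1.27, v̄ = (0.77+0.50)/2 = 0.635 → q = 5.5×1.27×0.635 = 4.435 m³/s
Panel 4-5: Δb = 2.7 m, d̄ = (0.71+0.54)/2 = 0.625, v̄ = (0.50+0.33)/2 = 0.415 → q = 2.7×0.625×0.415 = 0.7003 m³/s
Q = Σ q = 16.65 m³/s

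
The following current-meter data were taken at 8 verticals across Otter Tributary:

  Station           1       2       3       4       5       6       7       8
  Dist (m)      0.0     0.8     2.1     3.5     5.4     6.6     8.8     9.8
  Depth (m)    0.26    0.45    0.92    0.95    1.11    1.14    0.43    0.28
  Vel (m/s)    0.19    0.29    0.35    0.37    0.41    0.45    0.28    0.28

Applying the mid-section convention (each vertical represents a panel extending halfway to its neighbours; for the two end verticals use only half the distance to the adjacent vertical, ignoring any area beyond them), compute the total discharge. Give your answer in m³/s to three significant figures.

w_1 = (0.8 − 0.0)/2 = 0.4 m; q_1 = 0.19 × 0.26 × 0.4 = 0.01976 m³/s
w_2 = (2.1 − 0.0)/2 = 1.05 m; q_2 = 0.29 × 0.45 × 1.05 = 0.1370 m³/s
w_3 = (3.5 − 0.8)/2 = 1.35 m; q_3 = 0.35 × 0.92 × 1.35 = 0.4347 m³/s
w_4 = (5.4 − 2.1)/2 = 1.65 m; q_4 = 0.37 × 0.95 × 1.65 = 0.5800 m³/s
w_5 = (6.6 − 3.5)/2 = 1.55 m; q_5 = 0.41 × 1.11 × 1.55 = 0.7054 m³/s
w_6 = (8.8 − 5.4)/2 = 1.7 m; q_6 = 0.45 × 1.14 × 1.7 = 0.8721 m³/s
w_7 = (9.8 − 6.6)/2 = 1.6 m; q_7 = 0.28 × 0.43 × 1.6 = 0.1926 m³/s
w_8 = (9.8 − 8.8)/2 = 0.5 m; q_8 = 0.28 × 0.28 × 0.5 = 0.03920 m³/s
Q = Σ qᵢ = 2.981 m³/s

2.98 m³/s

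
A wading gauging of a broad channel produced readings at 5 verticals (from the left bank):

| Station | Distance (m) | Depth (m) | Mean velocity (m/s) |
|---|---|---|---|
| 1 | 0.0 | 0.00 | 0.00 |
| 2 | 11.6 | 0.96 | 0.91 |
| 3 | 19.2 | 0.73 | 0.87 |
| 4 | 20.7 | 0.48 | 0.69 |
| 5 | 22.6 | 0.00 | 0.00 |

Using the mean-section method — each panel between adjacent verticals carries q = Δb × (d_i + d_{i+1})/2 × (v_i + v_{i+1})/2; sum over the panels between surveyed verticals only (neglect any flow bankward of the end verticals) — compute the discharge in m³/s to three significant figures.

9.11 m³/s

Panel 1-2: Δb = 11.6 m, d̄ = (0.00+0.96)/2 = 0.48, v̄ = (0.00+0.91)/2 = 0.455 → q = 11.6×0.48×0.455 = 2.533 m³/s
Panel 2-3: Δb = 7.6 m, d̄ = (0.96+0.73)/2 = 0.845, v̄ = (0.91+0.87)/2 = 0.89 → q = 7.6×0.845×0.89 = 5.716 m³/s
Panel 3-4: Δb = 1.5 m, d̄ = (0.73+0.48)/2 = 0.605, v̄ = (0.87+0.69)/2 = 0.78 → q = 1.5×0.605×0.78 = 0.7079 m³/s
Panel 4-5: Δb = 1.9 m, d̄ = (0.48+0.00)/2 = 0.24, v̄ = (0.69+0.00)/2 = 0.345 → q = 1.9×0.24×0.345 = 0.1573 m³/s
Q = Σ q = 9.114 m³/s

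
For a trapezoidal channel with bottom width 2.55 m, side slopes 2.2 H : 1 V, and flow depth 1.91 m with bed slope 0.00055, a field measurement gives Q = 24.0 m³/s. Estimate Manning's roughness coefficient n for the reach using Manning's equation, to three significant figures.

A = (b + z·y)·y = (2.55 + 2.2×1.91)×1.91 = 12.90 m²
P = b + 2y√(1+z²) = 2.55 + 2×1.91×√(1+2.2²) = 11.78 m
R = A/P = 12.90/11.78 = 1.095 m
n = (1/Q)·A·R^(2/3)·S^(1/2) = (1/24.0) × 12.90 × 1.062 × 0.02345 = 0.01338

0.0134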